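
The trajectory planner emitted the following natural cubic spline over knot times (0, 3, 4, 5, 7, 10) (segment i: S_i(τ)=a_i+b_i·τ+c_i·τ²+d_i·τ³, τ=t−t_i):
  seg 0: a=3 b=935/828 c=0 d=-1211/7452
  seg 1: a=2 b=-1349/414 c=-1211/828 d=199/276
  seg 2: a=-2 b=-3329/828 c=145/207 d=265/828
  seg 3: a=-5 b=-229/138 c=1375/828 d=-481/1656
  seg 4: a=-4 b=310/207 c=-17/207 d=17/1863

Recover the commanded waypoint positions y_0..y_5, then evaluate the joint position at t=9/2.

y_0=3 y_1=2 y_2=-2 y_3=-5 y_4=-4 y_5=0
S(9/2) = -1093/288

y_0 = S_0(0) = a_0 = 3
y_1 = S_1(0) = a_1 = 2
y_2 = S_2(0) = a_2 = -2
y_3 = S_3(0) = a_3 = -5
y_4 = S_4(0) = a_4 = -4
y_5 = S_4(3) = 0
t_q=9/2 is in segment 2 (τ=1/2); S_2(τ)=-1093/288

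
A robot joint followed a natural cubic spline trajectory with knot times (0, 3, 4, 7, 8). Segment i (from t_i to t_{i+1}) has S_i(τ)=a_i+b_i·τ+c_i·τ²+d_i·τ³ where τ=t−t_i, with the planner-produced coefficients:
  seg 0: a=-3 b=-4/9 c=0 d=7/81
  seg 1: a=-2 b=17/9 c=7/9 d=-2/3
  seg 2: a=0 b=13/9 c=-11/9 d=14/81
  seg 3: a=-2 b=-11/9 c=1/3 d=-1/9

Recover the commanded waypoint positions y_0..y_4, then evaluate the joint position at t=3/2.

y_0=-3 y_1=-2 y_2=0 y_3=-2 y_4=-3
S(3/2) = -27/8

y_0 = S_0(0) = a_0 = -3
y_1 = S_1(0) = a_1 = -2
y_2 = S_2(0) = a_2 = 0
y_3 = S_3(0) = a_3 = -2
y_4 = S_3(1) = -3
t_q=3/2 is in segment 0 (τ=3/2); S_0(τ)=-27/8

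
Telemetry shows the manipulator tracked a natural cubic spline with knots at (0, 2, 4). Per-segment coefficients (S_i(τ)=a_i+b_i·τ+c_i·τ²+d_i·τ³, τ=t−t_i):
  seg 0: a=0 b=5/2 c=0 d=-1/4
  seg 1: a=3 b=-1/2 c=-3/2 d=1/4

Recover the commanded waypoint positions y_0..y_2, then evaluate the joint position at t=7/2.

y_0=0 y_1=3 y_2=-2
S(7/2) = -9/32

y_0 = S_0(0) = a_0 = 0
y_1 = S_1(0) = a_1 = 3
y_2 = S_1(2) = -2
t_q=7/2 is in segment 1 (τ=3/2); S_1(τ)=-9/32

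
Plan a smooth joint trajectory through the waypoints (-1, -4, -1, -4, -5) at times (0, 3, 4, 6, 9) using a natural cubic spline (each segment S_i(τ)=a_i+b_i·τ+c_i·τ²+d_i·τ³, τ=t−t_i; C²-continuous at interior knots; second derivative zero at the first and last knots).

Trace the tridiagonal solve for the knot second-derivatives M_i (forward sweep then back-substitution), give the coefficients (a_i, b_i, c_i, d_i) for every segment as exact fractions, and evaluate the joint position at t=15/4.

Δ: Δ0=-1, Δ1=3, Δ2=-3/2, Δ3=-1/3
row 1: diag=8, rhs=24; c'=1/8, d'=3
row 2: denom=6−1·1/8=47/8; d'=(-27−1·3)/(47/8)=-240/47
row 3: denom=10−2·16/47=438/47; d'=(7−2·-240/47)/(438/47)=809/438
back: M3=809/438
back: M2=-240/47−16/47·809/438=-1256/219
back: M1=3−1/8·-1256/219=814/219
M: M0=0, M1=814/219, M2=-1256/219, M3=809/438, M4=0
seg 0: a=-1, c=M0/2=0, d=(M1−M0)/(6·3)=407/1971, b=Δ0−h0·(2M0+M1)/6=-626/219
seg 1: a=-4, c=M1/2=407/219, d=(M2−M1)/(6·1)=-115/73, b=Δ1−h1·(2M1+M2)/6=595/219
seg 2: a=-1, c=M2/2=-628/219, d=(M3−M2)/(6·2)=369/584, b=Δ2−h2·(2M2+M3)/6=374/219
seg 3: a=-4, c=M3/2=809/876, d=(M4−M3)/(6·3)=-809/7884, b=Δ3−h3·(2M3+M4)/6=-955/438
t_q=15/4 → seg 1, τ=3/4; S=-4+595/219·τ+407/219·τ²+-115/73·τ³=-7389/4672

  seg 0: a=-1 b=-626/219 c=0 d=407/1971
  seg 1: a=-4 b=595/219 c=407/219 d=-115/73
  seg 2: a=-1 b=374/219 c=-628/219 d=369/584
  seg 3: a=-4 b=-955/438 c=809/876 d=-809/7884
S(15/4) = -7389/4672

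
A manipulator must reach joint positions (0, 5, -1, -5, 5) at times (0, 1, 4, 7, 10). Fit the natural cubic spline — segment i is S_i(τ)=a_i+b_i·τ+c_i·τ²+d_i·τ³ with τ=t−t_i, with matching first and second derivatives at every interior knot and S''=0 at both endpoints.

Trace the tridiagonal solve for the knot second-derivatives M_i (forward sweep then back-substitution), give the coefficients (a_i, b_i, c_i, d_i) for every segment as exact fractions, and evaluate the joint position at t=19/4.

Δ: Δ0=5, Δ1=-2, Δ2=-4/3, Δ3=10/3
row 1: diag=8, rhs=-42; c'=3/8, d'=-21/4
row 2: denom=12−3·3/8=87/8; d'=(4−3·-21/4)/(87/8)=158/87
row 3: denom=12−3·8/29=324/29; d'=(28−3·158/87)/(324/29)=109/54
back: M3=109/54
back: M2=158/87−8/29·109/54=34/27
back: M1=-21/4−3/8·34/27=-103/18
M: M0=0, M1=-103/18, M2=34/27, M3=109/54, M4=0
seg 0: a=0, c=M0/2=0, d=(M1−M0)/(6·1)=-103/108, b=Δ0−h0·(2M0+M1)/6=643/108
seg 1: a=5, c=M1/2=-103/36, d=(M2−M1)/(6·3)=377/972, b=Δ1−h1·(2M1+M2)/6=167/54
seg 2: a=-1, c=M2/2=17/27, d=(M3−M2)/(6·3)=41/972, b=Δ2−h2·(2M2+M3)/6=-389/108
seg 3: a=-5, c=M3/2=109/108, d=(M4−M3)/(6·3)=-109/972, b=Δ3−h3·(2M3+M4)/6=71/54
t_q=19/4 → seg 2, τ=3/4; S=-1+-389/108·τ+17/27·τ²+41/972·τ³=-2557/768

  seg 0: a=0 b=643/108 c=0 d=-103/108
  seg 1: a=5 b=167/54 c=-103/36 d=377/972
  seg 2: a=-1 b=-389/108 c=17/27 d=41/972
  seg 3: a=-5 b=71/54 c=109/108 d=-109/972
S(19/4) = -2557/768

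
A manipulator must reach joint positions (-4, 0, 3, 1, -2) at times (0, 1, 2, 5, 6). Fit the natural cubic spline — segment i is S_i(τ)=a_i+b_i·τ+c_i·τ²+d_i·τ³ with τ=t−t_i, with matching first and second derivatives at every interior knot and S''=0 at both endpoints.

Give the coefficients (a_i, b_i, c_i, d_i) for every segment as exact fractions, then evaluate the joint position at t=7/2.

  seg 0: a=-4 b=1321/318 c=0 d=-49/318
  seg 1: a=0 b=587/159 c=-49/106 d=-73/318
  seg 2: a=3 b=661/318 c=-61/53 d=25/318
  seg 3: a=1 b=-430/159 c=-47/106 d=47/318
S(7/2) = 3217/848

Δ: Δ0=4, Δ1=3, Δ2=-2/3, Δ3=-3
row 1: diag=4, rhs=-6; c'=1/4, d'=-3/2
row 2: denom=8−1·1/4=31/4; d'=(-22−1·-3/2)/(31/4)=-82/31
row 3: denom=8−3·12/31=212/31; d'=(-14−3·-82/31)/(212/31)=-47/53
back: M3=-47/53
back: M2=-82/31−12/31·-47/53=-122/53
back: M1=-3/2−1/4·-122/53=-49/53
M: M0=0, M1=-49/53, M2=-122/53, M3=-47/53, M4=0
seg 0: a=-4, c=M0/2=0, d=(M1−M0)/(6·1)=-49/318, b=Δ0−h0·(2M0+M1)/6=1321/318
seg 1: a=0, c=M1/2=-49/106, d=(M2−M1)/(6·1)=-73/318, b=Δ1−h1·(2M1+M2)/6=587/159
seg 2: a=3, c=M2/2=-61/53, d=(M3−M2)/(6·3)=25/318, b=Δ2−h2·(2M2+M3)/6=661/318
seg 3: a=1, c=M3/2=-47/106, d=(M4−M3)/(6·1)=47/318, b=Δ3−h3·(2M3+M4)/6=-430/159
t_q=7/2 → seg 2, τ=3/2; S=3+661/318·τ+-61/53·τ²+25/318·τ³=3217/848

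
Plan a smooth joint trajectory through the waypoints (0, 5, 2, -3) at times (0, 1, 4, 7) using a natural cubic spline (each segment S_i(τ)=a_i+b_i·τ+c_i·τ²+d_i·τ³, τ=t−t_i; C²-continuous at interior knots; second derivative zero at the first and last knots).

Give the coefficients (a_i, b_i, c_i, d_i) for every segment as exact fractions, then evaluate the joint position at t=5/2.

  seg 0: a=0 b=505/87 c=0 d=-70/87
  seg 1: a=5 b=295/87 c=-70/29 d=248/783
  seg 2: a=2 b=-221/87 c=38/87 d=-38/783
S(5/2) = 166/29

Δ: Δ0=5, Δ1=-1, Δ2=-5/3
row 1: diag=8, rhs=-36; c'=3/8, d'=-9/2
row 2: denom=12−3·3/8=87/8; d'=(-4−3·-9/2)/(87/8)=76/87
back: M2=76/87
back: M1=-9/2−3/8·76/87=-140/29
M: M0=0, M1=-140/29, M2=76/87, M3=0
seg 0: a=0, c=M0/2=0, d=(M1−M0)/(6·1)=-70/87, b=Δ0−h0·(2M0+M1)/6=505/87
seg 1: a=5, c=M1/2=-70/29, d=(M2−M1)/(6·3)=248/783, b=Δ1−h1·(2M1+M2)/6=295/87
seg 2: a=2, c=M2/2=38/87, d=(M3−M2)/(6·3)=-38/783, b=Δ2−h2·(2M2+M3)/6=-221/87
t_q=5/2 → seg 1, τ=3/2; S=5+295/87·τ+-70/29·τ²+248/783·τ³=166/29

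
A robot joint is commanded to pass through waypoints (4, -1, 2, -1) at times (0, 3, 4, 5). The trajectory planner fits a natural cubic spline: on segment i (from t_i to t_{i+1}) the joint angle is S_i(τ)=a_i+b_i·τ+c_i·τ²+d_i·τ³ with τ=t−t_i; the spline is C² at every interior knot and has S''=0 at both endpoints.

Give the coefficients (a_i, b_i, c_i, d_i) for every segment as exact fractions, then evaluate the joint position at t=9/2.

Δ: Δ0=-5/3, Δ1=3, Δ2=-3
row 1: diag=8, rhs=28; c'=1/8, d'=7/2
row 2: denom=4−1·1/8=31/8; d'=(-36−1·7/2)/(31/8)=-316/31
back: M2=-316/31
back: M1=7/2−1/8·-316/31=148/31
M: M0=0, M1=148/31, M2=-316/31, M3=0
seg 0: a=4, c=M0/2=0, d=(M1−M0)/(6·3)=74/279, b=Δ0−h0·(2M0+M1)/6=-377/93
seg 1: a=-1, c=M1/2=74/31, d=(M2−M1)/(6·1)=-232/93, b=Δ1−h1·(2M1+M2)/6=289/93
seg 2: a=2, c=M2/2=-158/31, d=(M3−M2)/(6·1)=158/93, b=Δ2−h2·(2M2+M3)/6=37/93
t_q=9/2 → seg 2, τ=1/2; S=2+37/93·τ+-158/31·τ²+158/93·τ³=141/124

  seg 0: a=4 b=-377/93 c=0 d=74/279
  seg 1: a=-1 b=289/93 c=74/31 d=-232/93
  seg 2: a=2 b=37/93 c=-158/31 d=158/93
S(9/2) = 141/124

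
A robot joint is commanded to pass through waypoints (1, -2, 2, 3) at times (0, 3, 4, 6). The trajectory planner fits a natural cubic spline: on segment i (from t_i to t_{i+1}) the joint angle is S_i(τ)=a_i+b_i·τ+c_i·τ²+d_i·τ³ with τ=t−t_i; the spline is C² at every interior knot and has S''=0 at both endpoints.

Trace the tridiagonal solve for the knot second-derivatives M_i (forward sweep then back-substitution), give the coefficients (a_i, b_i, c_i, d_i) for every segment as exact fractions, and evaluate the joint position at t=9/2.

  seg 0: a=1 b=-295/94 c=0 d=67/282
  seg 1: a=-2 b=154/47 c=201/94 d=-133/94
  seg 2: a=2 b=311/94 c=-99/47 d=33/94
S(9/2) = 2385/752

Δ: Δ0=-1, Δ1=4, Δ2=1/2
row 1: diag=8, rhs=30; c'=1/8, d'=15/4
row 2: denom=6−1·1/8=47/8; d'=(-21−1·15/4)/(47/8)=-198/47
back: M2=-198/47
back: M1=15/4−1/8·-198/47=201/47
M: M0=0, M1=201/47, M2=-198/47, M3=0
seg 0: a=1, c=M0/2=0, d=(M1−M0)/(6·3)=67/282, b=Δ0−h0·(2M0+M1)/6=-295/94
seg 1: a=-2, c=M1/2=201/94, d=(M2−M1)/(6·1)=-133/94, b=Δ1−h1·(2M1+M2)/6=154/47
seg 2: a=2, c=M2/2=-99/47, d=(M3−M2)/(6·2)=33/94, b=Δ2−h2·(2M2+M3)/6=311/94
t_q=9/2 → seg 2, τ=1/2; S=2+311/94·τ+-99/47·τ²+33/94·τ³=2385/752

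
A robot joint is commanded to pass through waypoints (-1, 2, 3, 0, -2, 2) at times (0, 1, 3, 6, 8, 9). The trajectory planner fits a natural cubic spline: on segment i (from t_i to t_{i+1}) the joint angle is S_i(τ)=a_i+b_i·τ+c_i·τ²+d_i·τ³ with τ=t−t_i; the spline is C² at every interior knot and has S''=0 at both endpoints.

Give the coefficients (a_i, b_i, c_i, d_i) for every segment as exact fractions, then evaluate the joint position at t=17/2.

Δ: Δ0=3, Δ1=1/2, Δ2=-1, Δ3=-1, Δ4=4
row 1: diag=6, rhs=-15; c'=1/3, d'=-5/2
row 2: denom=10−2·1/3=28/3; d'=(-9−2·-5/2)/(28/3)=-3/7
row 3: denom=10−3·9/28=253/28; d'=(0−3·-3/7)/(253/28)=36/253
row 4: denom=6−2·56/253=1406/253; d'=(30−2·36/253)/(1406/253)=3759/703
back: M4=3759/703
back: M3=36/253−56/253·3759/703=-732/703
back: M2=-3/7−9/28·-732/703=-66/703
back: M1=-5/2−1/3·-66/703=-3471/1406
M: M0=0, M1=-3471/1406, M2=-66/703, M3=-732/703, M4=3759/703, M5=0
seg 0: a=-1, c=M0/2=0, d=(M1−M0)/(6·1)=-1157/2812, b=Δ0−h0·(2M0+M1)/6=9593/2812
seg 1: a=2, c=M1/2=-3471/2812, d=(M2−M1)/(6·2)=1113/5624, b=Δ1−h1·(2M1+M2)/6=3061/1406
seg 2: a=3, c=M2/2=-33/703, d=(M3−M2)/(6·3)=-1/19, b=Δ2−h2·(2M2+M3)/6=-271/703
seg 3: a=0, c=M3/2=-366/703, d=(M4−M3)/(6·2)=1497/2812, b=Δ3−h3·(2M3+M4)/6=-1468/703
seg 4: a=-2, c=M4/2=3759/1406, d=(M5−M4)/(6·1)=-1253/1406, b=Δ4−h4·(2M4+M5)/6=1559/703
t_q=17/2 → seg 4, τ=1/2; S=-2+1559/703·τ+3759/1406·τ²+-1253/1406·τ³=-3759/11248

  seg 0: a=-1 b=9593/2812 c=0 d=-1157/2812
  seg 1: a=2 b=3061/1406 c=-3471/2812 d=1113/5624
  seg 2: a=3 b=-271/703 c=-33/703 d=-1/19
  seg 3: a=0 b=-1468/703 c=-366/703 d=1497/2812
  seg 4: a=-2 b=1559/703 c=3759/1406 d=-1253/1406
S(17/2) = -3759/11248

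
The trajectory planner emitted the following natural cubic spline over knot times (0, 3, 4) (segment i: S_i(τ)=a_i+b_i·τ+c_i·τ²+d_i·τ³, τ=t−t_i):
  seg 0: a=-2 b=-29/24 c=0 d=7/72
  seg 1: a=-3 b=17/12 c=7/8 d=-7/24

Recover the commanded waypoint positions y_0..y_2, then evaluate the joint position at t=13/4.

y_0=-2 y_1=-3 y_2=-1
S(13/4) = -1329/512

y_0 = S_0(0) = a_0 = -2
y_1 = S_1(0) = a_1 = -3
y_2 = S_1(1) = -1
t_q=13/4 is in segment 1 (τ=1/4); S_1(τ)=-1329/512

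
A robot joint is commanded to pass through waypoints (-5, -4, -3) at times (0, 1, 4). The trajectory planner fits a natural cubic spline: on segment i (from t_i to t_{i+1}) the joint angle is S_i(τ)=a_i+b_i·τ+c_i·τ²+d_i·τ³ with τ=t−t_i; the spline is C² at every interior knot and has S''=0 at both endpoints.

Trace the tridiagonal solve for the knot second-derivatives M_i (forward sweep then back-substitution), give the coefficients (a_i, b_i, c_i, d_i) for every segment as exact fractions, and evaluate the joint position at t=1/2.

  seg 0: a=-5 b=13/12 c=0 d=-1/12
  seg 1: a=-4 b=5/6 c=-1/4 d=1/36
S(1/2) = -143/32

Δ: Δ0=1, Δ1=1/3
row 1: diag=8, rhs=-4; c'=3/8, d'=-1/2
back: M1=-1/2
M: M0=0, M1=-1/2, M2=0
seg 0: a=-5, c=M0/2=0, d=(M1−M0)/(6·1)=-1/12, b=Δ0−h0·(2M0+M1)/6=13/12
seg 1: a=-4, c=M1/2=-1/4, d=(M2−M1)/(6·3)=1/36, b=Δ1−h1·(2M1+M2)/6=5/6
t_q=1/2 → seg 0, τ=1/2; S=-5+13/12·τ+0·τ²+-1/12·τ³=-143/32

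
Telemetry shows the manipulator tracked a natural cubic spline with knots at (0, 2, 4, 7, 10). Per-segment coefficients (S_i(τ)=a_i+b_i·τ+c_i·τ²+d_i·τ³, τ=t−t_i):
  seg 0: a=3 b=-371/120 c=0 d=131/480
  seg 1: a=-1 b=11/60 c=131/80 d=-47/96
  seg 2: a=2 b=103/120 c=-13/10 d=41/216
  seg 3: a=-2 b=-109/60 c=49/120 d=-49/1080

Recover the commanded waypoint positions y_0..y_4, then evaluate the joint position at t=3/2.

y_0=3 y_1=-1 y_2=2 y_3=-2 y_4=-5
S(3/2) = -917/1280

y_0 = S_0(0) = a_0 = 3
y_1 = S_1(0) = a_1 = -1
y_2 = S_2(0) = a_2 = 2
y_3 = S_3(0) = a_3 = -2
y_4 = S_3(3) = -5
t_q=3/2 is in segment 0 (τ=3/2); S_0(τ)=-917/1280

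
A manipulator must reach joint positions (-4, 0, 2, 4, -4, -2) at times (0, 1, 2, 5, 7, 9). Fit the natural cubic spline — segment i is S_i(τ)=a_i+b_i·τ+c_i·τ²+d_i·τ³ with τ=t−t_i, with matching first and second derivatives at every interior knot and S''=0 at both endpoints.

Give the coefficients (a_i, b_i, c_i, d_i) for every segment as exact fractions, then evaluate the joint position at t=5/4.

  seg 0: a=-4 b=14077/3102 c=0 d=-1669/3102
  seg 1: a=0 b=4535/1551 c=-1669/1034 d=2141/3102
  seg 2: a=2 b=5479/3102 c=236/517 d=-851/3102
  seg 3: a=4 b=-4501/1551 c=-2081/1034 d=1135/1551
  seg 4: a=-4 b=-3367/1551 c=2459/1034 d=-2459/6204
S(5/4) = 42411/66176

Δ: Δ0=4, Δ1=2, Δ2=2/3, Δ3=-4, Δ4=1
row 1: diag=4, rhs=-12; c'=1/4, d'=-3
row 2: denom=8−1·1/4=31/4; d'=(-8−1·-3)/(31/4)=-20/31
row 3: denom=10−3·12/31=274/31; d'=(-28−3·-20/31)/(274/31)=-404/137
row 4: denom=8−2·31/137=1034/137; d'=(30−2·-404/137)/(1034/137)=2459/517
back: M4=2459/517
back: M3=-404/137−31/137·2459/517=-2081/517
back: M2=-20/31−12/31·-2081/517=472/517
back: M1=-3−1/4·472/517=-1669/517
M: M0=0, M1=-1669/517, M2=472/517, M3=-2081/517, M4=2459/517, M5=0
seg 0: a=-4, c=M0/2=0, d=(M1−M0)/(6·1)=-1669/3102, b=Δ0−h0·(2M0+M1)/6=14077/3102
seg 1: a=0, c=M1/2=-1669/1034, d=(M2−M1)/(6·1)=2141/3102, b=Δ1−h1·(2M1+M2)/6=4535/1551
seg 2: a=2, c=M2/2=236/517, d=(M3−M2)/(6·3)=-851/3102, b=Δ2−h2·(2M2+M3)/6=5479/3102
seg 3: a=4, c=M3/2=-2081/1034, d=(M4−M3)/(6·2)=1135/1551, b=Δ3−h3·(2M3+M4)/6=-4501/1551
seg 4: a=-4, c=M4/2=2459/1034, d=(M5−M4)/(6·2)=-2459/6204, b=Δ4−h4·(2M4+M5)/6=-3367/1551
t_q=5/4 → seg 1, τ=1/4; S=0+4535/1551·τ+-1669/1034·τ²+2141/3102·τ³=42411/66176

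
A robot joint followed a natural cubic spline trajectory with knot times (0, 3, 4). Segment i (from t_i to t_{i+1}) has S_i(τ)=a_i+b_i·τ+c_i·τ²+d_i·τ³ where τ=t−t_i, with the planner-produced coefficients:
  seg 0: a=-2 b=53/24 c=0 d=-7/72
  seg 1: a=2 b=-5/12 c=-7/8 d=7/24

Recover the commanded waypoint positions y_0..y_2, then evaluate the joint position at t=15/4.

y_0 = S_0(0) = a_0 = -2
y_1 = S_1(0) = a_1 = 2
y_2 = S_1(1) = 1
t_q=15/4 is in segment 1 (τ=3/4); S_1(τ)=675/512

y_0=-2 y_1=2 y_2=1
S(15/4) = 675/512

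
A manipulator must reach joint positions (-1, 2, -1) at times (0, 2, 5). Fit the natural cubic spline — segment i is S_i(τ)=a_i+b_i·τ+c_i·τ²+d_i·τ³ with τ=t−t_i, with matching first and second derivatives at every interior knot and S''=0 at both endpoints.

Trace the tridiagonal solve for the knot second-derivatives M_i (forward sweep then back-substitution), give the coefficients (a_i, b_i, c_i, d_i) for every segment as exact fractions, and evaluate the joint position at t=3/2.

Δ: Δ0=3/2, Δ1=-1
row 1: diag=10, rhs=-15; c'=3/10, d'=-3/2
back: M1=-3/2
M: M0=0, M1=-3/2, M2=0
seg 0: a=-1, c=M0/2=0, d=(M1−M0)/(6·2)=-1/8, b=Δ0−h0·(2M0+M1)/6=2
seg 1: a=2, c=M1/2=-3/4, d=(M2−M1)/(6·3)=1/12, b=Δ1−h1·(2M1+M2)/6=1/2
t_q=3/2 → seg 0, τ=3/2; S=-1+2·τ+0·τ²+-1/8·τ³=101/64

  seg 0: a=-1 b=2 c=0 d=-1/8
  seg 1: a=2 b=1/2 c=-3/4 d=1/12
S(3/2) = 101/64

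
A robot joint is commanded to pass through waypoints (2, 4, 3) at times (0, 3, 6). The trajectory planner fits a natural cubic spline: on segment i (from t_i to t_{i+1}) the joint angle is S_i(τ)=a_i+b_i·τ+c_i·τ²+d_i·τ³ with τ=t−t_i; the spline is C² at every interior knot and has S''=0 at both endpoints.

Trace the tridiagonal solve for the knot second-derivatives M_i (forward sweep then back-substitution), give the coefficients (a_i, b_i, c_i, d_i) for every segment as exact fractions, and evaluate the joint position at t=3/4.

Δ: Δ0=2/3, Δ1=-1/3
row 1: diag=12, rhs=-6; c'=1/4, d'=-1/2
back: M1=-1/2
M: M0=0, M1=-1/2, M2=0
seg 0: a=2, c=M0/2=0, d=(M1−M0)/(6·3)=-1/36, b=Δ0−h0·(2M0+M1)/6=11/12
seg 1: a=4, c=M1/2=-1/4, d=(M2−M1)/(6·3)=1/36, b=Δ1−h1·(2M1+M2)/6=1/6
t_q=3/4 → seg 0, τ=3/4; S=2+11/12·τ+0·τ²+-1/36·τ³=685/256

  seg 0: a=2 b=11/12 c=0 d=-1/36
  seg 1: a=4 b=1/6 c=-1/4 d=1/36
S(3/4) = 685/256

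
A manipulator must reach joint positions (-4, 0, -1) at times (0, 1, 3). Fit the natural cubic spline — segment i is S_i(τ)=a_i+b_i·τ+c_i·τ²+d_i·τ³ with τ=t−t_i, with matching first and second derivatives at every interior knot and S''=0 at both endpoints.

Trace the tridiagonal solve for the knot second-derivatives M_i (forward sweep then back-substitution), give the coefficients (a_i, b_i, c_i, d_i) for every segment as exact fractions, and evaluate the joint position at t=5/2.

Δ: Δ0=4, Δ1=-1/2
row 1: diag=6, rhs=-27; c'=1/3, d'=-9/2
back: M1=-9/2
M: M0=0, M1=-9/2, M2=0
seg 0: a=-4, c=M0/2=0, d=(M1−M0)/(6·1)=-3/4, b=Δ0−h0·(2M0+M1)/6=19/4
seg 1: a=0, c=M1/2=-9/4, d=(M2−M1)/(6·2)=3/8, b=Δ1−h1·(2M1+M2)/6=5/2
t_q=5/2 → seg 1, τ=3/2; S=0+5/2·τ+-9/4·τ²+3/8·τ³=-3/64

  seg 0: a=-4 b=19/4 c=0 d=-3/4
  seg 1: a=0 b=5/2 c=-9/4 d=3/8
S(5/2) = -3/64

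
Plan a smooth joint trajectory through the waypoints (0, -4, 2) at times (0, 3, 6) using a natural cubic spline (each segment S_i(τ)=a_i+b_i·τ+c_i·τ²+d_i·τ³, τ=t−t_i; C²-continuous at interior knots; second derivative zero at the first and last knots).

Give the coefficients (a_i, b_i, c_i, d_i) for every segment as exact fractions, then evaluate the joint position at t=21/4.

  seg 0: a=0 b=-13/6 c=0 d=5/54
  seg 1: a=-4 b=1/3 c=5/6 d=-5/54
S(21/4) = -11/128

Δ: Δ0=-4/3, Δ1=2
row 1: diag=12, rhs=20; c'=1/4, d'=5/3
back: M1=5/3
M: M0=0, M1=5/3, M2=0
seg 0: a=0, c=M0/2=0, d=(M1−M0)/(6·3)=5/54, b=Δ0−h0·(2M0+M1)/6=-13/6
seg 1: a=-4, c=M1/2=5/6, d=(M2−M1)/(6·3)=-5/54, b=Δ1−h1·(2M1+M2)/6=1/3
t_q=21/4 → seg 1, τ=9/4; S=-4+1/3·τ+5/6·τ²+-5/54·τ³=-11/128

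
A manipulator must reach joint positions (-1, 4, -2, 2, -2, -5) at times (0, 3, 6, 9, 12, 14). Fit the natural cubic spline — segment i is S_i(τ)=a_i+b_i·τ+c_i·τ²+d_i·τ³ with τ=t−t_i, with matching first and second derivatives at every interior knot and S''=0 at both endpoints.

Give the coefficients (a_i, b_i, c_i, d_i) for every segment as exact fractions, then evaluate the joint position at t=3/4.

Δ: Δ0=5/3, Δ1=-2, Δ2=4/3, Δ3=-4/3, Δ4=-3/2
row 1: diag=12, rhs=-22; c'=1/4, d'=-11/6
row 2: denom=12−3·1/4=45/4; d'=(20−3·-11/6)/(45/4)=34/15
row 3: denom=12−3·4/15=56/5; d'=(-16−3·34/15)/(56/5)=-57/28
row 4: denom=10−3·15/56=515/56; d'=(-1−3·-57/28)/(515/56)=286/515
back: M4=286/515
back: M3=-57/28−15/56·286/515=-225/103
back: M2=34/15−4/15·-225/103=4402/1545
back: M1=-11/6−1/4·4402/1545=-1311/515
M: M0=0, M1=-1311/515, M2=4402/1545, M3=-225/103, M4=286/515, M5=0
seg 0: a=-1, c=M0/2=0, d=(M1−M0)/(6·3)=-437/3090, b=Δ0−h0·(2M0+M1)/6=9083/3090
seg 1: a=4, c=M1/2=-1311/1030, d=(M2−M1)/(6·3)=1667/5562, b=Δ1−h1·(2M1+M2)/6=-1358/1545
seg 2: a=-2, c=M2/2=2201/1545, d=(M3−M2)/(6·3)=-7777/27810, b=Δ2−h2·(2M2+M3)/6=-1309/3090
seg 3: a=2, c=M3/2=-225/206, d=(M4−M3)/(6·3)=1411/9270, b=Δ3−h3·(2M3+M4)/6=886/1545
seg 4: a=-2, c=M4/2=143/515, d=(M5−M4)/(6·2)=-143/3090, b=Δ4−h4·(2M4+M5)/6=-5779/3090
t_q=3/4 → seg 0, τ=3/4; S=-1+9083/3090·τ+0·τ²+-437/3090·τ³=15095/13184

  seg 0: a=-1 b=9083/3090 c=0 d=-437/3090
  seg 1: a=4 b=-1358/1545 c=-1311/1030 d=1667/5562
  seg 2: a=-2 b=-1309/3090 c=2201/1545 d=-7777/27810
  seg 3: a=2 b=886/1545 c=-225/206 d=1411/9270
  seg 4: a=-2 b=-5779/3090 c=143/515 d=-143/3090
S(3/4) = 15095/13184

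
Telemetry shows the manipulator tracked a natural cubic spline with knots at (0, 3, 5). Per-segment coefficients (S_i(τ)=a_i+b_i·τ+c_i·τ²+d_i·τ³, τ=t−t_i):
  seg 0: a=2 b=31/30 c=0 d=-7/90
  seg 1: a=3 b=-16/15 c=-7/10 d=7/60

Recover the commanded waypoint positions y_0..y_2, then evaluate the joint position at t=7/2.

y_0=2 y_1=3 y_2=-1
S(7/2) = 369/160

y_0 = S_0(0) = a_0 = 2
y_1 = S_1(0) = a_1 = 3
y_2 = S_1(2) = -1
t_q=7/2 is in segment 1 (τ=1/2); S_1(τ)=369/160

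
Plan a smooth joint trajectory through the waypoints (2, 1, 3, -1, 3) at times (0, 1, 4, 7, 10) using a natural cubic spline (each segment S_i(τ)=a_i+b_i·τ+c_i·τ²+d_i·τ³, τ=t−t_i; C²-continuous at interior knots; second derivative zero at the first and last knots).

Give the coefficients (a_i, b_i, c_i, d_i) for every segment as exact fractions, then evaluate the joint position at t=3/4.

  seg 0: a=2 b=-431/324 c=0 d=107/324
  seg 1: a=1 b=-55/162 c=107/108 d=-637/2916
  seg 2: a=3 b=-95/324 c=-79/81 d=611/2916
  seg 3: a=-1 b=-79/162 c=295/324 d=-295/2916
S(3/4) = 7891/6912

Δ: Δ0=-1, Δ1=2/3, Δ2=-4/3, Δ3=4/3
row 1: diag=8, rhs=10; c'=3/8, d'=5/4
row 2: denom=12−3·3/8=87/8; d'=(-12−3·5/4)/(87/8)=-42/29
row 3: denom=12−3·8/29=324/29; d'=(16−3·-42/29)/(324/29)=295/162
back: M3=295/162
back: M2=-42/29−8/29·295/162=-158/81
back: M1=5/4−3/8·-158/81=107/54
M: M0=0, M1=107/54, M2=-158/81, M3=295/162, M4=0
seg 0: a=2, c=M0/2=0, d=(M1−M0)/(6·1)=107/324, b=Δ0−h0·(2M0+M1)/6=-431/324
seg 1: a=1, c=M1/2=107/108, d=(M2−M1)/(6·3)=-637/2916, b=Δ1−h1·(2M1+M2)/6=-55/162
seg 2: a=3, c=M2/2=-79/81, d=(M3−M2)/(6·3)=611/2916, b=Δ2−h2·(2M2+M3)/6=-95/324
seg 3: a=-1, c=M3/2=295/324, d=(M4−M3)/(6·3)=-295/2916, b=Δ3−h3·(2M3+M4)/6=-79/162
t_q=3/4 → seg 0, τ=3/4; S=2+-431/324·τ+0·τ²+107/324·τ³=7891/6912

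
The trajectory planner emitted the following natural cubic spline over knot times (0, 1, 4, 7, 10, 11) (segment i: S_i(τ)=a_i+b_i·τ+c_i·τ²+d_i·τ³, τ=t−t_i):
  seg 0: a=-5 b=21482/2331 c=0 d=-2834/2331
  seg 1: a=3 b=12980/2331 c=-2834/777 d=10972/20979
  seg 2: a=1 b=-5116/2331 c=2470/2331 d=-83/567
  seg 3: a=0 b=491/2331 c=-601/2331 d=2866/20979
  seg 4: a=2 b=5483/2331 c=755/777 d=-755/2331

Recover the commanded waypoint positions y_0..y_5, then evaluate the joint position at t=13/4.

y_0 = S_0(0) = a_0 = -5
y_1 = S_1(0) = a_1 = 3
y_2 = S_2(0) = a_2 = 1
y_3 = S_3(0) = a_3 = 0
y_4 = S_4(0) = a_4 = 2
y_5 = S_4(1) = 5
t_q=13/4 is in segment 1 (τ=9/4); S_1(τ)=12521/4144

y_0=-5 y_1=3 y_2=1 y_3=0 y_4=2 y_5=5
S(13/4) = 12521/4144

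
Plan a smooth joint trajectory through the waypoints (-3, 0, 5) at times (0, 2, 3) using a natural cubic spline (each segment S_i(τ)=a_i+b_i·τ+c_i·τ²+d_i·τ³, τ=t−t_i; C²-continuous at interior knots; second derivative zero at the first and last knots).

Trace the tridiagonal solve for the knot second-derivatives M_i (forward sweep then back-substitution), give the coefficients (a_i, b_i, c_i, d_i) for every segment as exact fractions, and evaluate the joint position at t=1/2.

  seg 0: a=-3 b=1/3 c=0 d=7/24
  seg 1: a=0 b=23/6 c=7/4 d=-7/12
S(1/2) = -179/64

Δ: Δ0=3/2, Δ1=5
row 1: diag=6, rhs=21; c'=1/6, d'=7/2
back: M1=7/2
M: M0=0, M1=7/2, M2=0
seg 0: a=-3, c=M0/2=0, d=(M1−M0)/(6·2)=7/24, b=Δ0−h0·(2M0+M1)/6=1/3
seg 1: a=0, c=M1/2=7/4, d=(M2−M1)/(6·1)=-7/12, b=Δ1−h1·(2M1+M2)/6=23/6
t_q=1/2 → seg 0, τ=1/2; S=-3+1/3·τ+0·τ²+7/24·τ³=-179/64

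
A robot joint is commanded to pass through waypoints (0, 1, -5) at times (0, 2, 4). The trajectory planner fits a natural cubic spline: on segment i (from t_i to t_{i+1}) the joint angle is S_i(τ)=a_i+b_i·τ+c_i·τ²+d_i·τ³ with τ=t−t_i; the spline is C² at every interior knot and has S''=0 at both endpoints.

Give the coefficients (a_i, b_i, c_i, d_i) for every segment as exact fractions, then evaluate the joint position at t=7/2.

Δ: Δ0=1/2, Δ1=-3
row 1: diag=8, rhs=-21; c'=1/4, d'=-21/8
back: M1=-21/8
M: M0=0, M1=-21/8, M2=0
seg 0: a=0, c=M0/2=0, d=(M1−M0)/(6·2)=-7/32, b=Δ0−h0·(2M0+M1)/6=11/8
seg 1: a=1, c=M1/2=-21/16, d=(M2−M1)/(6·2)=7/32, b=Δ1−h1·(2M1+M2)/6=-5/4
t_q=7/2 → seg 1, τ=3/2; S=1+-5/4·τ+-21/16·τ²+7/32·τ³=-791/256

  seg 0: a=0 b=11/8 c=0 d=-7/32
  seg 1: a=1 b=-5/4 c=-21/16 d=7/32
S(7/2) = -791/256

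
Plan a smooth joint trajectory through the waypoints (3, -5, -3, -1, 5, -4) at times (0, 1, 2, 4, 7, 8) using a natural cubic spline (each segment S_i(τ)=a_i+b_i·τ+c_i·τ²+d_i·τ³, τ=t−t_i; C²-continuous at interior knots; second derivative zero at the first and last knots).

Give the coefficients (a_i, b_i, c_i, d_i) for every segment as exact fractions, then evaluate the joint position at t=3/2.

Δ: Δ0=-8, Δ1=2, Δ2=1, Δ3=2, Δ4=-9
row 1: diag=4, rhs=60; c'=1/4, d'=15
row 2: denom=6−1·1/4=23/4; d'=(-6−1·15)/(23/4)=-84/23
row 3: denom=10−2·8/23=214/23; d'=(6−2·-84/23)/(214/23)=153/107
row 4: denom=8−3·69/214=1505/214; d'=(-66−3·153/107)/(1505/214)=-15042/1505
back: M4=-15042/1505
back: M3=153/107−69/214·-15042/1505=7002/1505
back: M2=-84/23−8/23·7002/1505=-7932/1505
back: M1=15−1/4·-7932/1505=24558/1505
M: M0=0, M1=24558/1505, M2=-7932/1505, M3=7002/1505, M4=-15042/1505, M5=0
seg 0: a=3, c=M0/2=0, d=(M1−M0)/(6·1)=4093/1505, b=Δ0−h0·(2M0+M1)/6=-16133/1505
seg 1: a=-5, c=M1/2=12279/1505, d=(M2−M1)/(6·1)=-1083/301, b=Δ1−h1·(2M1+M2)/6=-3854/1505
seg 2: a=-3, c=M2/2=-3966/1505, d=(M3−M2)/(6·2)=2489/3010, b=Δ2−h2·(2M2+M3)/6=637/215
seg 3: a=-1, c=M3/2=3501/1505, d=(M4−M3)/(6·3)=-3674/4515, b=Δ3−h3·(2M3+M4)/6=3529/1505
seg 4: a=5, c=M4/2=-7521/1505, d=(M5−M4)/(6·1)=2507/1505, b=Δ4−h4·(2M4+M5)/6=-8531/1505
t_q=3/2 → seg 1, τ=1/2; S=-5+-3854/1505·τ+12279/1505·τ²+-1083/301·τ³=-56473/12040

  seg 0: a=3 b=-16133/1505 c=0 d=4093/1505
  seg 1: a=-5 b=-3854/1505 c=12279/1505 d=-1083/301
  seg 2: a=-3 b=637/215 c=-3966/1505 d=2489/3010
  seg 3: a=-1 b=3529/1505 c=3501/1505 d=-3674/4515
  seg 4: a=5 b=-8531/1505 c=-7521/1505 d=2507/1505
S(3/2) = -56473/12040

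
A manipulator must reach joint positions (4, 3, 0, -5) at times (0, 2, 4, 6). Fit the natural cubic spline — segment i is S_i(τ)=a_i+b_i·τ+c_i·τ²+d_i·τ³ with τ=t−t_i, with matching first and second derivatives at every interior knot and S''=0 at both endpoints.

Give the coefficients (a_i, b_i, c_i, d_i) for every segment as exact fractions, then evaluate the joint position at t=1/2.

Δ: Δ0=-1/2, Δ1=-3/2, Δ2=-5/2
row 1: diag=8, rhs=-6; c'=1/4, d'=-3/4
row 2: denom=8−2·1/4=15/2; d'=(-6−2·-3/4)/(15/2)=-3/5
back: M2=-3/5
back: M1=-3/4−1/4·-3/5=-3/5
M: M0=0, M1=-3/5, M2=-3/5, M3=0
seg 0: a=4, c=M0/2=0, d=(M1−M0)/(6·2)=-1/20, b=Δ0−h0·(2M0+M1)/6=-3/10
seg 1: a=3, c=M1/2=-3/10, d=(M2−M1)/(6·2)=0, b=Δ1−h1·(2M1+M2)/6=-9/10
seg 2: a=0, c=M2/2=-3/10, d=(M3−M2)/(6·2)=1/20, b=Δ2−h2·(2M2+M3)/6=-21/10
t_q=1/2 → seg 0, τ=1/2; S=4+-3/10·τ+0·τ²+-1/20·τ³=123/32

  seg 0: a=4 b=-3/10 c=0 d=-1/20
  seg 1: a=3 b=-9/10 c=-3/10 d=0
  seg 2: a=0 b=-21/10 c=-3/10 d=1/20
S(1/2) = 123/32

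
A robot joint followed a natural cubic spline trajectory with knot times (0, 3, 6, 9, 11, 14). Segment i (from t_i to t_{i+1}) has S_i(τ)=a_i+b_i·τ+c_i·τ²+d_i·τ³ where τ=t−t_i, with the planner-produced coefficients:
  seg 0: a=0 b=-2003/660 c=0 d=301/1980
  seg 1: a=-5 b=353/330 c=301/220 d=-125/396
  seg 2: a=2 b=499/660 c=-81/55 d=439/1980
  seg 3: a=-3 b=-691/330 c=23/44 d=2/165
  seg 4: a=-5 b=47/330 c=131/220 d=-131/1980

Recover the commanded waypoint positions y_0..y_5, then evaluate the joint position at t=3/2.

y_0 = S_0(0) = a_0 = 0
y_1 = S_1(0) = a_1 = -5
y_2 = S_2(0) = a_2 = 2
y_3 = S_3(0) = a_3 = -3
y_4 = S_4(0) = a_4 = -5
y_5 = S_4(3) = -1
t_q=3/2 is in segment 0 (τ=3/2); S_0(τ)=-7109/1760

y_0=0 y_1=-5 y_2=2 y_3=-3 y_4=-5 y_5=-1
S(3/2) = -7109/1760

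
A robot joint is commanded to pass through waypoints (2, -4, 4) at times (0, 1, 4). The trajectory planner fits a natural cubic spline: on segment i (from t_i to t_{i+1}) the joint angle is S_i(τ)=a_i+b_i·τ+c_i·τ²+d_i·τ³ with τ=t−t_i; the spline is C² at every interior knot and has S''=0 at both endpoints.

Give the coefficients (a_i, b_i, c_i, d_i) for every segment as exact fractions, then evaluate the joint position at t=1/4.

Δ: Δ0=-6, Δ1=8/3
row 1: diag=8, rhs=52; c'=3/8, d'=13/2
back: M1=13/2
M: M0=0, M1=13/2, M2=0
seg 0: a=2, c=M0/2=0, d=(M1−M0)/(6·1)=13/12, b=Δ0−h0·(2M0+M1)/6=-85/12
seg 1: a=-4, c=M1/2=13/4, d=(M2−M1)/(6·3)=-13/36, b=Δ1−h1·(2M1+M2)/6=-23/6
t_q=1/4 → seg 0, τ=1/4; S=2+-85/12·τ+0·τ²+13/12·τ³=63/256

  seg 0: a=2 b=-85/12 c=0 d=13/12
  seg 1: a=-4 b=-23/6 c=13/4 d=-13/36
S(1/4) = 63/256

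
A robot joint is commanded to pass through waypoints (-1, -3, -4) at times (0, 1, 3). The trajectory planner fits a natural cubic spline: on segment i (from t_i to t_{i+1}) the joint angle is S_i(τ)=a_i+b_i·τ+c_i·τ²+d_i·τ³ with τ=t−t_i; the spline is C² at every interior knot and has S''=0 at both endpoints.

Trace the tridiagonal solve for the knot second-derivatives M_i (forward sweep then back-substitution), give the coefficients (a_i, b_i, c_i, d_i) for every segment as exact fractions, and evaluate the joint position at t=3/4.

  seg 0: a=-1 b=-9/4 c=0 d=1/4
  seg 1: a=-3 b=-3/2 c=3/4 d=-1/8
S(3/4) = -661/256

Δ: Δ0=-2, Δ1=-1/2
row 1: diag=6, rhs=9; c'=1/3, d'=3/2
back: M1=3/2
M: M0=0, M1=3/2, M2=0
seg 0: a=-1, c=M0/2=0, d=(M1−M0)/(6·1)=1/4, b=Δ0−h0·(2M0+M1)/6=-9/4
seg 1: a=-3, c=M1/2=3/4, d=(M2−M1)/(6·2)=-1/8, b=Δ1−h1·(2M1+M2)/6=-3/2
t_q=3/4 → seg 0, τ=3/4; S=-1+-9/4·τ+0·τ²+1/4·τ³=-661/256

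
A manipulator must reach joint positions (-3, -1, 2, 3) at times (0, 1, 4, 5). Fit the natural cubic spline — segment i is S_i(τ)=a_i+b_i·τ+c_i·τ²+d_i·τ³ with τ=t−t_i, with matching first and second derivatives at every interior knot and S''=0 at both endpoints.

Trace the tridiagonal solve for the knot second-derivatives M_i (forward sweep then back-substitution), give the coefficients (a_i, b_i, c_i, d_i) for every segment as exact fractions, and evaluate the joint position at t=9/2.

Δ: Δ0=2, Δ1=1, Δ2=1
row 1: diag=8, rhs=-6; c'=3/8, d'=-3/4
row 2: denom=8−3·3/8=55/8; d'=(0−3·-3/4)/(55/8)=18/55
back: M2=18/55
back: M1=-3/4−3/8·18/55=-48/55
M: M0=0, M1=-48/55, M2=18/55, M3=0
seg 0: a=-3, c=M0/2=0, d=(M1−M0)/(6·1)=-8/55, b=Δ0−h0·(2M0+M1)/6=118/55
seg 1: a=-1, c=M1/2=-24/55, d=(M2−M1)/(6·3)=1/15, b=Δ1−h1·(2M1+M2)/6=94/55
seg 2: a=2, c=M2/2=9/55, d=(M3−M2)/(6·1)=-3/55, b=Δ2−h2·(2M2+M3)/6=49/55
t_q=9/2 → seg 2, τ=1/2; S=2+49/55·τ+9/55·τ²+-3/55·τ³=1091/440

  seg 0: a=-3 b=118/55 c=0 d=-8/55
  seg 1: a=-1 b=94/55 c=-24/55 d=1/15
  seg 2: a=2 b=49/55 c=9/55 d=-3/55
S(9/2) = 1091/440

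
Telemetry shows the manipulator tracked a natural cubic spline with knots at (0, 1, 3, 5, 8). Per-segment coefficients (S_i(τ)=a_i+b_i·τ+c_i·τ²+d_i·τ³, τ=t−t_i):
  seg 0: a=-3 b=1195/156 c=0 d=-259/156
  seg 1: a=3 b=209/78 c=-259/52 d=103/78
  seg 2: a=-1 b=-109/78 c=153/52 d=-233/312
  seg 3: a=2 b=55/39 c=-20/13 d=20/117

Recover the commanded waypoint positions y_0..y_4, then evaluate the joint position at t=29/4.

y_0 = S_0(0) = a_0 = -3
y_1 = S_1(0) = a_1 = 3
y_2 = S_2(0) = a_2 = -1
y_3 = S_3(0) = a_3 = 2
y_4 = S_3(3) = -3
t_q=29/4 is in segment 3 (τ=9/4); S_3(τ)=-139/208

y_0=-3 y_1=3 y_2=-1 y_3=2 y_4=-3
S(29/4) = -139/208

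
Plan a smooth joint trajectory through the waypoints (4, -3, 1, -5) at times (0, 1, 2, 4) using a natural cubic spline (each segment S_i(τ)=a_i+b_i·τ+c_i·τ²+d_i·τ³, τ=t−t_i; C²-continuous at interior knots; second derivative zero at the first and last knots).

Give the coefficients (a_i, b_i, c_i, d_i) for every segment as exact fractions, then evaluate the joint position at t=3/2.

Δ: Δ0=-7, Δ1=4, Δ2=-3
row 1: diag=4, rhs=66; c'=1/4, d'=33/2
row 2: denom=6−1·1/4=23/4; d'=(-42−1·33/2)/(23/4)=-234/23
back: M2=-234/23
back: M1=33/2−1/4·-234/23=438/23
M: M0=0, M1=438/23, M2=-234/23, M3=0
seg 0: a=4, c=M0/2=0, d=(M1−M0)/(6·1)=73/23, b=Δ0−h0·(2M0+M1)/6=-234/23
seg 1: a=-3, c=M1/2=219/23, d=(M2−M1)/(6·1)=-112/23, b=Δ1−h1·(2M1+M2)/6=-15/23
seg 2: a=1, c=M2/2=-117/23, d=(M3−M2)/(6·2)=39/46, b=Δ2−h2·(2M2+M3)/6=87/23
t_q=3/2 → seg 1, τ=1/2; S=-3+-15/23·τ+219/23·τ²+-112/23·τ³=-143/92

  seg 0: a=4 b=-234/23 c=0 d=73/23
  seg 1: a=-3 b=-15/23 c=219/23 d=-112/23
  seg 2: a=1 b=87/23 c=-117/23 d=39/46
S(3/2) = -143/92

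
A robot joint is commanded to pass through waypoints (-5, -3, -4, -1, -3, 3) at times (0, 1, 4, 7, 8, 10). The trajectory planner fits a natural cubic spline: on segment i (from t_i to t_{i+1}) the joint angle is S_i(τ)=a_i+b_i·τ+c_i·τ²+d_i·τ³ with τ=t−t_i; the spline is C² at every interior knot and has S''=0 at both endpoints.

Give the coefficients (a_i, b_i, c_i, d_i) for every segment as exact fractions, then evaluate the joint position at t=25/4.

  seg 0: a=-5 b=8899/3657 c=0 d=-1585/3657
  seg 1: a=-3 b=4144/3657 c=-1585/1219 d=8902/32913
  seg 2: a=-4 b=2320/3657 c=4147/3657 d=-11104/32913
  seg 3: a=-1 b=-6110/3657 c=-2319/1219 d=5753/3657
  seg 4: a=-3 b=-2765/3657 c=3434/1219 d=-1717/3657
S(25/4) = -13159/19504

Δ: Δ0=2, Δ1=-1/3, Δ2=1, Δ3=-2, Δ4=3
row 1: diag=8, rhs=-14; c'=3/8, d'=-7/4
row 2: denom=12−3·3/8=87/8; d'=(8−3·-7/4)/(87/8)=106/87
row 3: denom=8−3·8/29=208/29; d'=(-18−3·106/87)/(208/29)=-157/52
row 4: denom=6−1·29/208=1219/208; d'=(30−1·-157/52)/(1219/208)=6868/1219
back: M4=6868/1219
back: M3=-157/52−29/208·6868/1219=-4638/1219
back: M2=106/87−8/29·-4638/1219=8294/3657
back: M1=-7/4−3/8·8294/3657=-3170/1219
M: M0=0, M1=-3170/1219, M2=8294/3657, M3=-4638/1219, M4=6868/1219, M5=0
seg 0: a=-5, c=M0/2=0, d=(M1−M0)/(6·1)=-1585/3657, b=Δ0−h0·(2M0+M1)/6=8899/3657
seg 1: a=-3, c=M1/2=-1585/1219, d=(M2−M1)/(6·3)=8902/32913, b=Δ1−h1·(2M1+M2)/6=4144/3657
seg 2: a=-4, c=M2/2=4147/3657, d=(M3−M2)/(6·3)=-11104/32913, b=Δ2−h2·(2M2+M3)/6=2320/3657
seg 3: a=-1, c=M3/2=-2319/1219, d=(M4−M3)/(6·1)=5753/3657, b=Δ3−h3·(2M3+M4)/6=-6110/3657
seg 4: a=-3, c=M4/2=3434/1219, d=(M5−M4)/(6·2)=-1717/3657, b=Δ4−h4·(2M4+M5)/6=-2765/3657
t_q=25/4 → seg 2, τ=9/4; S=-4+2320/3657·τ+4147/3657·τ²+-11104/32913·τ³=-13159/19504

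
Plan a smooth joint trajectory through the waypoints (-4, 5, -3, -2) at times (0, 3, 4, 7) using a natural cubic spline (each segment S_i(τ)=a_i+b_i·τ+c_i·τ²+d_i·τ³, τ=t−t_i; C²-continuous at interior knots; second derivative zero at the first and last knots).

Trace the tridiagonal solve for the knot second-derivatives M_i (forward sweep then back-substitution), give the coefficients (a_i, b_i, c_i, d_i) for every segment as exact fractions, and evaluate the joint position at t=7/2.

Δ: Δ0=3, Δ1=-8, Δ2=1/3
row 1: diag=8, rhs=-66; c'=1/8, d'=-33/4
row 2: denom=8−1·1/8=63/8; d'=(50−1·-33/4)/(63/8)=466/63
back: M2=466/63
back: M1=-33/4−1/8·466/63=-578/63
M: M0=0, M1=-578/63, M2=466/63, M3=0
seg 0: a=-4, c=M0/2=0, d=(M1−M0)/(6·3)=-289/567, b=Δ0−h0·(2M0+M1)/6=478/63
seg 1: a=5, c=M1/2=-289/63, d=(M2−M1)/(6·1)=58/21, b=Δ1−h1·(2M1+M2)/6=-389/63
seg 2: a=-3, c=M2/2=233/63, d=(M3−M2)/(6·3)=-233/567, b=Δ2−h2·(2M2+M3)/6=-445/63
t_q=7/2 → seg 1, τ=1/2; S=5+-389/63·τ+-289/63·τ²+58/21·τ³=10/9

  seg 0: a=-4 b=478/63 c=0 d=-289/567
  seg 1: a=5 b=-389/63 c=-289/63 d=58/21
  seg 2: a=-3 b=-445/63 c=233/63 d=-233/567
S(7/2) = 10/9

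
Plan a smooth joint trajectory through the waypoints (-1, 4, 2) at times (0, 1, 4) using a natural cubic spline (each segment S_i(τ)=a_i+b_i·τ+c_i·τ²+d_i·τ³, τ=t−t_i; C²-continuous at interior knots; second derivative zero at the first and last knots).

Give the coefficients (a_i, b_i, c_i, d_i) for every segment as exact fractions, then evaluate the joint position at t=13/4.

Δ: Δ0=5, Δ1=-2/3
row 1: diag=8, rhs=-34; c'=3/8, d'=-17/4
back: M1=-17/4
M: M0=0, M1=-17/4, M2=0
seg 0: a=-1, c=M0/2=0, d=(M1−M0)/(6·1)=-17/24, b=Δ0−h0·(2M0+M1)/6=137/24
seg 1: a=4, c=M1/2=-17/8, d=(M2−M1)/(6·3)=17/72, b=Δ1−h1·(2M1+M2)/6=43/12
t_q=13/4 → seg 1, τ=9/4; S=4+43/12·τ+-17/8·τ²+17/72·τ³=2045/512

  seg 0: a=-1 b=137/24 c=0 d=-17/24
  seg 1: a=4 b=43/12 c=-17/8 d=17/72
S(13/4) = 2045/512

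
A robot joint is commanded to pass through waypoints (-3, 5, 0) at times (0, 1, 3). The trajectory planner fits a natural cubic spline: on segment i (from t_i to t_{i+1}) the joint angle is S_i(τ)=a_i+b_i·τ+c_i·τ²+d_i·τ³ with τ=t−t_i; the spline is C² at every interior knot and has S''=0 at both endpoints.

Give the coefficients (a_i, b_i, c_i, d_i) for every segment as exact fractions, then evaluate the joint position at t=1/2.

  seg 0: a=-3 b=39/4 c=0 d=-7/4
  seg 1: a=5 b=9/2 c=-21/4 d=7/8
S(1/2) = 53/32

Δ: Δ0=8, Δ1=-5/2
row 1: diag=6, rhs=-63; c'=1/3, d'=-21/2
back: M1=-21/2
M: M0=0, M1=-21/2, M2=0
seg 0: a=-3, c=M0/2=0, d=(M1−M0)/(6·1)=-7/4, b=Δ0−h0·(2M0+M1)/6=39/4
seg 1: a=5, c=M1/2=-21/4, d=(M2−M1)/(6·2)=7/8, b=Δ1−h1·(2M1+M2)/6=9/2
t_q=1/2 → seg 0, τ=1/2; S=-3+39/4·τ+0·τ²+-7/4·τ³=53/32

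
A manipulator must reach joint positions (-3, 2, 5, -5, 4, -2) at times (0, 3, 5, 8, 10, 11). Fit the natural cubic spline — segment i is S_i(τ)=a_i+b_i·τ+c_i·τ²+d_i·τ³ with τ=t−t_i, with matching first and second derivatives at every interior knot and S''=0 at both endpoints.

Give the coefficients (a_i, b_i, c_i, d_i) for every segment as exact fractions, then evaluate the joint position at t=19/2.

Δ: Δ0=5/3, Δ1=3/2, Δ2=-10/3, Δ3=9/2, Δ4=-6
row 1: diag=10, rhs=-1; c'=1/5, d'=-1/10
row 2: denom=10−2·1/5=48/5; d'=(-29−2·-1/10)/(48/5)=-3
row 3: denom=10−3·5/16=145/16; d'=(47−3·-3)/(145/16)=896/145
row 4: denom=6−2·32/145=806/145; d'=(-63−2·896/145)/(806/145)=-10927/806
back: M4=-10927/806
back: M3=896/145−32/145·-10927/806=3696/403
back: M2=-3−5/16·3696/403=-2364/403
back: M1=-1/10−1/5·-2364/403=865/806
M: M0=0, M1=865/806, M2=-2364/403, M3=3696/403, M4=-10927/806, M5=0
seg 0: a=-3, c=M0/2=0, d=(M1−M0)/(6·3)=865/14508, b=Δ0−h0·(2M0+M1)/6=5465/4836
seg 1: a=2, c=M1/2=865/1612, d=(M2−M1)/(6·2)=-5593/9672, b=Δ1−h1·(2M1+M2)/6=6625/2418
seg 2: a=5, c=M2/2=-1182/403, d=(M3−M2)/(6·3)=1010/1209, b=Δ2−h2·(2M2+M3)/6=-2482/1209
seg 3: a=-5, c=M3/2=1848/403, d=(M4−M3)/(6·2)=-18319/9672, b=Δ3−h3·(2M3+M4)/6=3512/1209
seg 4: a=4, c=M4/2=-10927/1612, d=(M5−M4)/(6·1)=10927/4836, b=Δ4−h4·(2M4+M5)/6=-3581/2418
t_q=19/2 → seg 3, τ=3/2; S=-5+3512/1209·τ+1848/403·τ²+-18319/9672·τ³=84665/25792

  seg 0: a=-3 b=5465/4836 c=0 d=865/14508
  seg 1: a=2 b=6625/2418 c=865/1612 d=-5593/9672
  seg 2: a=5 b=-2482/1209 c=-1182/403 d=1010/1209
  seg 3: a=-5 b=3512/1209 c=1848/403 d=-18319/9672
  seg 4: a=4 b=-3581/2418 c=-10927/1612 d=10927/4836
S(19/2) = 84665/25792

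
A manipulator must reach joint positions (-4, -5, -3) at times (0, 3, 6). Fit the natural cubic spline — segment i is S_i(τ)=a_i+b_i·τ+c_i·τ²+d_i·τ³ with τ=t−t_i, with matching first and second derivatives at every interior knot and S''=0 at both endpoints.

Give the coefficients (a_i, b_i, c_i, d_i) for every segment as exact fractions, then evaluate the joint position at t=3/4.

  seg 0: a=-4 b=-7/12 c=0 d=1/36
  seg 1: a=-5 b=1/6 c=1/4 d=-1/36
S(3/4) = -1133/256

Δ: Δ0=-1/3, Δ1=2/3
row 1: diag=12, rhs=6; c'=1/4, d'=1/2
back: M1=1/2
M: M0=0, M1=1/2, M2=0
seg 0: a=-4, c=M0/2=0, d=(M1−M0)/(6·3)=1/36, b=Δ0−h0·(2M0+M1)/6=-7/12
seg 1: a=-5, c=M1/2=1/4, d=(M2−M1)/(6·3)=-1/36, b=Δ1−h1·(2M1+M2)/6=1/6
t_q=3/4 → seg 0, τ=3/4; S=-4+-7/12·τ+0·τ²+1/36·τ³=-1133/256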